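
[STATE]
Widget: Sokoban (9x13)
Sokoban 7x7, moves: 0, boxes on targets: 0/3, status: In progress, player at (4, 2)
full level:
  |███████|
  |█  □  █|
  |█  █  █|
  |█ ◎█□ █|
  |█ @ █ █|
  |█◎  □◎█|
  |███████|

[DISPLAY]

███████  
█  □  █  
█  █  █  
█ ◎█□ █  
█ @ █ █  
█◎  □◎█  
███████  
Moves: 0 
         
         
         
         
         


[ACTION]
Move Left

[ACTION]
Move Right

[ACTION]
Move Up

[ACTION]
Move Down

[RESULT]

███████  
█  □  █  
█  █  █  
█ ◎█□ █  
█ @ █ █  
█◎  □◎█  
███████  
Moves: 4 
         
         
         
         
         


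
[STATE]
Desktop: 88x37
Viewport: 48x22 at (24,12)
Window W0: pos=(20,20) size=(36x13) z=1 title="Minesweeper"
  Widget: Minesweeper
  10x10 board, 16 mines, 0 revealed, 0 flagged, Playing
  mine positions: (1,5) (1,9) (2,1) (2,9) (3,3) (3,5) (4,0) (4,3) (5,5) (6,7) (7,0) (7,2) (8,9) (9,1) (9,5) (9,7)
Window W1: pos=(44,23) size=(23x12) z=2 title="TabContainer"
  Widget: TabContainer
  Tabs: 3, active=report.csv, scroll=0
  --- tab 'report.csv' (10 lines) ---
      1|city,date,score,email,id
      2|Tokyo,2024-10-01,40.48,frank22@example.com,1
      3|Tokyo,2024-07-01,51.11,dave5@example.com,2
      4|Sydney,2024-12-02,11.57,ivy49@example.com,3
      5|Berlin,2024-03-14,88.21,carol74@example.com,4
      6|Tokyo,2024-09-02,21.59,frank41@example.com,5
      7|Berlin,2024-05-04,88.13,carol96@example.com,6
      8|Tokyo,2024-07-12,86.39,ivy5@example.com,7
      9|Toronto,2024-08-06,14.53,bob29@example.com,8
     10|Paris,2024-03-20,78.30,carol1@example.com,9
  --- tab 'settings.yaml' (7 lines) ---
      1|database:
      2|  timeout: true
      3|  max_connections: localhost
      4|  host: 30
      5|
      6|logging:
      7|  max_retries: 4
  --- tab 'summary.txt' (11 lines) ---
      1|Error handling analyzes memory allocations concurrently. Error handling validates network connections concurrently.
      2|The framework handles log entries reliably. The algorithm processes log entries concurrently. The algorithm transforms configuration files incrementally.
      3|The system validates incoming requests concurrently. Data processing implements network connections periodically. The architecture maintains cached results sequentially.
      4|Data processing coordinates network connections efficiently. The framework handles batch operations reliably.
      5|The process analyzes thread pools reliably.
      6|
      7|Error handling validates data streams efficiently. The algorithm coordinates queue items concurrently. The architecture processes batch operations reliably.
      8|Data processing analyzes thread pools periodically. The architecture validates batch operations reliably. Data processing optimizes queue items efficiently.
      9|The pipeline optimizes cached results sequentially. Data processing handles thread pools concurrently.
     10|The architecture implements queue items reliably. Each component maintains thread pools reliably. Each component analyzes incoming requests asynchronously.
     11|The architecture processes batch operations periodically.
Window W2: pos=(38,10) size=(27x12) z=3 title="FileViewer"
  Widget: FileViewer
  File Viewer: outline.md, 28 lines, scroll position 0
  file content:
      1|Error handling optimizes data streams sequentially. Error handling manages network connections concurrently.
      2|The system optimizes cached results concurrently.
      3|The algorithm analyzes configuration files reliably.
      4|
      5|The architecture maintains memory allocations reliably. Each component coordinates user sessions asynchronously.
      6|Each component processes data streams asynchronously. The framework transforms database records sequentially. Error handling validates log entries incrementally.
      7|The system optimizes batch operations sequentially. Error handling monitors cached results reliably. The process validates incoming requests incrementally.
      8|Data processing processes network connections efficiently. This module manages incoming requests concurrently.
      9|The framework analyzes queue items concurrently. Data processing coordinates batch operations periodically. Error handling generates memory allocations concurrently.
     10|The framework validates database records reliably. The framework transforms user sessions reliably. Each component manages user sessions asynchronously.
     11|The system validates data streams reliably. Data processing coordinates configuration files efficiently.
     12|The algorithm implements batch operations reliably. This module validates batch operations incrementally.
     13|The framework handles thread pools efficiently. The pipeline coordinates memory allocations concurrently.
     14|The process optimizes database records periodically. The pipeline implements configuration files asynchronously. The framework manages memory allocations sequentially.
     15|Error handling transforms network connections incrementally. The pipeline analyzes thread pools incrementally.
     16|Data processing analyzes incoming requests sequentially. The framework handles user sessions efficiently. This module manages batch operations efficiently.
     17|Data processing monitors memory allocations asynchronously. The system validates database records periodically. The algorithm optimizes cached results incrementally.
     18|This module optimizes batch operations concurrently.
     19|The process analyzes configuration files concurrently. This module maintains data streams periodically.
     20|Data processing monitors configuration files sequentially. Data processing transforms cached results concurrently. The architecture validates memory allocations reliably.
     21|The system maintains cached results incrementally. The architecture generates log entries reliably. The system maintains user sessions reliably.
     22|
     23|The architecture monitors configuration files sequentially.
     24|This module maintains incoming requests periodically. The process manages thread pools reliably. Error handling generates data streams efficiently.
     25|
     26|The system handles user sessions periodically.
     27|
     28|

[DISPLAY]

              ┠─────────────────────────┨       
              ┃Error handling optimizes▲┃       
              ┃The system optimizes cac█┃       
              ┃The algorithm analyzes c░┃       
              ┃                        ░┃       
              ┃The architecture maintai░┃       
              ┃Each component processes░┃       
              ┃The system optimizes bat░┃       
━━━━━━━━━━━━━━┃Data processing processe▼┃       
nesweeper     ┗━━━━━━━━━━━━━━━━━━━━━━━━━┛       
───────────────────────────────┨                
■■■■■■■             ┏━━━━━━━━━━━━━━━━━━━━━┓     
■■■■■■■             ┃ TabContainer        ┃     
■■■■■■■             ┠─────────────────────┨     
■■■■■■■             ┃[report.csv]│ setting┃     
■■■■■■■             ┃─────────────────────┃     
■■■■■■■             ┃city,date,score,email┃     
■■■■■■■             ┃Tokyo,2024-10-01,40.4┃     
■■■■■■■             ┃Tokyo,2024-07-01,51.1┃     
■■■■■■■             ┃Sydney,2024-12-02,11.┃     
━━━━━━━━━━━━━━━━━━━━┃Berlin,2024-03-14,88.┃     
                    ┃Tokyo,2024-09-02,21.5┃     


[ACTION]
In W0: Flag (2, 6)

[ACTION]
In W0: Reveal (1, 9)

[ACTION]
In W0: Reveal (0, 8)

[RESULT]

              ┠─────────────────────────┨       
              ┃Error handling optimizes▲┃       
              ┃The system optimizes cac█┃       
              ┃The algorithm analyzes c░┃       
              ┃                        ░┃       
              ┃The architecture maintai░┃       
              ┃Each component processes░┃       
              ┃The system optimizes bat░┃       
━━━━━━━━━━━━━━┃Data processing processe▼┃       
nesweeper     ┗━━━━━━━━━━━━━━━━━━━━━━━━━┛       
───────────────────────────────┨                
■■■■■■■             ┏━━━━━━━━━━━━━━━━━━━━━┓     
■■✹■■■✹             ┃ TabContainer        ┃     
■■■⚑■■✹             ┠─────────────────────┨     
✹■✹■■■■             ┃[report.csv]│ setting┃     
✹■■■■■■             ┃─────────────────────┃     
■■✹■■■■             ┃city,date,score,email┃     
■■■■✹■■             ┃Tokyo,2024-10-01,40.4┃     
■■■■■■■             ┃Tokyo,2024-07-01,51.1┃     
■■■■■■✹             ┃Sydney,2024-12-02,11.┃     
━━━━━━━━━━━━━━━━━━━━┃Berlin,2024-03-14,88.┃     
                    ┃Tokyo,2024-09-02,21.5┃     


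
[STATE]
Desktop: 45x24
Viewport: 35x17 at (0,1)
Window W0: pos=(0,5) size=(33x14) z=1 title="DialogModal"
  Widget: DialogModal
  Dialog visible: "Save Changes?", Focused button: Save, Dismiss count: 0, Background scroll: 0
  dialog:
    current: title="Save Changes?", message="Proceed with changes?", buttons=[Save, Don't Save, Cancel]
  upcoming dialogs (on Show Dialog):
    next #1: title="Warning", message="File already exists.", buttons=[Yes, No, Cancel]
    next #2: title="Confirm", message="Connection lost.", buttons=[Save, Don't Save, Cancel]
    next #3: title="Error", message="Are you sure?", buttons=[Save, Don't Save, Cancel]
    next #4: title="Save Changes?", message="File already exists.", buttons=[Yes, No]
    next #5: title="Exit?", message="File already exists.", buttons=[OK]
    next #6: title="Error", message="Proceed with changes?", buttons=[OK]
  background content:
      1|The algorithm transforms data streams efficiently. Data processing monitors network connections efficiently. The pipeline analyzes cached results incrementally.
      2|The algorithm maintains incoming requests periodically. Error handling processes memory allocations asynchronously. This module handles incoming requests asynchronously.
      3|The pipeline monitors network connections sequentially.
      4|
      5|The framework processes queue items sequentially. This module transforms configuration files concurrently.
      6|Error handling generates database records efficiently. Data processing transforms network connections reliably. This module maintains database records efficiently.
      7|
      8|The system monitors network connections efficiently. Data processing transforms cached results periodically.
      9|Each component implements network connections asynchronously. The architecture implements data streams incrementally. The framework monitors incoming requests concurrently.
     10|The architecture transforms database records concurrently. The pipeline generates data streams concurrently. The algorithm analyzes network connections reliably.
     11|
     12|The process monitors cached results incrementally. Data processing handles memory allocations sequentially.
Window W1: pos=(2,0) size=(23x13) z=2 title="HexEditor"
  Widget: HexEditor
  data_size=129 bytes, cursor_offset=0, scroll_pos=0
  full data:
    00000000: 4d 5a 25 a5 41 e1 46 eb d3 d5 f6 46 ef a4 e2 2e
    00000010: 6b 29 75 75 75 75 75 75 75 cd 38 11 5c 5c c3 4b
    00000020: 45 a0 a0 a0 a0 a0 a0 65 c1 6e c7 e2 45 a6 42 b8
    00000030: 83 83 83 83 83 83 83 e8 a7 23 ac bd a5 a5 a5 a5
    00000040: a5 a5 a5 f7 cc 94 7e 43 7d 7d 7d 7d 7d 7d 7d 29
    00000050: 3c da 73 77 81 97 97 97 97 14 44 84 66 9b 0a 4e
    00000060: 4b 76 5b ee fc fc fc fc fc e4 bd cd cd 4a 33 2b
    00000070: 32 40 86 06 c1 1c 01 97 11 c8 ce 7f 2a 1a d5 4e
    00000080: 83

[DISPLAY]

  ┃ HexEditor           ┃          
  ┠─────────────────────┨          
  ┃00000000  4D 5a 25 a5┃          
  ┃00000010  6b 29 75 75┃          
┏━┃00000020  45 a0 a0 a0┃━━━━━━━┓  
┃ ┃00000030  83 83 83 83┃       ┃  
┠─┃00000040  a5 a5 a5 f7┃───────┨  
┃T┃00000050  3c da 73 77┃ data s┃  
┃T┃00000060  4b 76 5b ee┃incomin┃  
┃T┃00000070  32 40 86 06┃────┐ c┃  
┃ ┃00000080  83         ┃    │  ┃  
┃T┗━━━━━━━━━━━━━━━━━━━━━┛s?  │ i┃  
┃Er│[Save]  Don't Save   Canc│ba┃  
┃  └─────────────────────────┘  ┃  
┃The system monitors network con┃  
┃Each component implements netwo┃  
┃The architecture transforms dat┃  


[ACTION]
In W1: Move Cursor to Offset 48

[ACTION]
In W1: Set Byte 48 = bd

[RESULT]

  ┃ HexEditor           ┃          
  ┠─────────────────────┨          
  ┃00000000  4d 5a 25 a5┃          
  ┃00000010  6b 29 75 75┃          
┏━┃00000020  45 a0 a0 a0┃━━━━━━━┓  
┃ ┃00000030  BD 83 83 83┃       ┃  
┠─┃00000040  a5 a5 a5 f7┃───────┨  
┃T┃00000050  3c da 73 77┃ data s┃  
┃T┃00000060  4b 76 5b ee┃incomin┃  
┃T┃00000070  32 40 86 06┃────┐ c┃  
┃ ┃00000080  83         ┃    │  ┃  
┃T┗━━━━━━━━━━━━━━━━━━━━━┛s?  │ i┃  
┃Er│[Save]  Don't Save   Canc│ba┃  
┃  └─────────────────────────┘  ┃  
┃The system monitors network con┃  
┃Each component implements netwo┃  
┃The architecture transforms dat┃  


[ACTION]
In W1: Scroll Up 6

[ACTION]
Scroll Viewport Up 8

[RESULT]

  ┏━━━━━━━━━━━━━━━━━━━━━┓          
  ┃ HexEditor           ┃          
  ┠─────────────────────┨          
  ┃00000000  4d 5a 25 a5┃          
  ┃00000010  6b 29 75 75┃          
┏━┃00000020  45 a0 a0 a0┃━━━━━━━┓  
┃ ┃00000030  BD 83 83 83┃       ┃  
┠─┃00000040  a5 a5 a5 f7┃───────┨  
┃T┃00000050  3c da 73 77┃ data s┃  
┃T┃00000060  4b 76 5b ee┃incomin┃  
┃T┃00000070  32 40 86 06┃────┐ c┃  
┃ ┃00000080  83         ┃    │  ┃  
┃T┗━━━━━━━━━━━━━━━━━━━━━┛s?  │ i┃  
┃Er│[Save]  Don't Save   Canc│ba┃  
┃  └─────────────────────────┘  ┃  
┃The system monitors network con┃  
┃Each component implements netwo┃  


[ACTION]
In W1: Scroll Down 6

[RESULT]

  ┏━━━━━━━━━━━━━━━━━━━━━┓          
  ┃ HexEditor           ┃          
  ┠─────────────────────┨          
  ┃00000060  4b 76 5b ee┃          
  ┃00000070  32 40 86 06┃          
┏━┃00000080  83         ┃━━━━━━━┓  
┃ ┃                     ┃       ┃  
┠─┃                     ┃───────┨  
┃T┃                     ┃ data s┃  
┃T┃                     ┃incomin┃  
┃T┃                     ┃────┐ c┃  
┃ ┃                     ┃    │  ┃  
┃T┗━━━━━━━━━━━━━━━━━━━━━┛s?  │ i┃  
┃Er│[Save]  Don't Save   Canc│ba┃  
┃  └─────────────────────────┘  ┃  
┃The system monitors network con┃  
┃Each component implements netwo┃  


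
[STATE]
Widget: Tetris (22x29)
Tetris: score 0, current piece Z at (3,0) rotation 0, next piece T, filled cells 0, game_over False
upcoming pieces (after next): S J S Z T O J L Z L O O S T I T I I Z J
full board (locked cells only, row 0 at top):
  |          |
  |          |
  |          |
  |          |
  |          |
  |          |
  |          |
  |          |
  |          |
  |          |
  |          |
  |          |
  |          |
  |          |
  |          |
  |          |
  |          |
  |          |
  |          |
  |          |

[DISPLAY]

   ▓▓     │Next:      
    ▓▓    │ ▒         
          │▒▒▒        
          │           
          │           
          │           
          │Score:     
          │0          
          │           
          │           
          │           
          │           
          │           
          │           
          │           
          │           
          │           
          │           
          │           
          │           
          │           
          │           
          │           
          │           
          │           
          │           
          │           
          │           
          │           


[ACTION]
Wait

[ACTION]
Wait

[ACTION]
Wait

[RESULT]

          │Next:      
          │ ▒         
          │▒▒▒        
   ▓▓     │           
    ▓▓    │           
          │           
          │Score:     
          │0          
          │           
          │           
          │           
          │           
          │           
          │           
          │           
          │           
          │           
          │           
          │           
          │           
          │           
          │           
          │           
          │           
          │           
          │           
          │           
          │           
          │           


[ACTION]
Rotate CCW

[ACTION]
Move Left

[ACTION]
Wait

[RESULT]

          │Next:      
          │ ▒         
          │▒▒▒        
          │           
   ▓      │           
  ▓▓      │           
  ▓       │Score:     
          │0          
          │           
          │           
          │           
          │           
          │           
          │           
          │           
          │           
          │           
          │           
          │           
          │           
          │           
          │           
          │           
          │           
          │           
          │           
          │           
          │           
          │           


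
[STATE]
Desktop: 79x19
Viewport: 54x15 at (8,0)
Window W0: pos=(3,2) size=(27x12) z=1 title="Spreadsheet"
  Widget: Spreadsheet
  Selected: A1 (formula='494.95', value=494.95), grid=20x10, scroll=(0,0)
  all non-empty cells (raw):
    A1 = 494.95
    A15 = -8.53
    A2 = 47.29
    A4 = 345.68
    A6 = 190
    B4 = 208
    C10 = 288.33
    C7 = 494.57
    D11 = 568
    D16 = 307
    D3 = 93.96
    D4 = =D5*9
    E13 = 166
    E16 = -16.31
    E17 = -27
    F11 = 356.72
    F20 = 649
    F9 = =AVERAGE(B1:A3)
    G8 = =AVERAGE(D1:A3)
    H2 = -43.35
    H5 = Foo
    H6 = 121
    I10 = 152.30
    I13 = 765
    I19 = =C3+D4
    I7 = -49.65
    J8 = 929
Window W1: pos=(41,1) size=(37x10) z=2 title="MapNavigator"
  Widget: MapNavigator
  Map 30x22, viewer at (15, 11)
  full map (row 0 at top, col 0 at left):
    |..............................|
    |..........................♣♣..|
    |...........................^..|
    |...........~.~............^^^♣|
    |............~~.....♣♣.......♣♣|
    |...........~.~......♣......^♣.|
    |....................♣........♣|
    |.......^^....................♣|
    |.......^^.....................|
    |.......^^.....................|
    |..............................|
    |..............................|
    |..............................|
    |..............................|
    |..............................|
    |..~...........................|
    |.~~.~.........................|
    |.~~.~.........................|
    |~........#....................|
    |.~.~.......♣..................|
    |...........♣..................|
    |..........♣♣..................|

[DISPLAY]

                                                      
                                 ┏━━━━━━━━━━━━━━━━━━━━
━━━━━━━━━━━━━━━━━━━━━┓           ┃ MapNavigator       
eadsheet             ┃           ┠────────────────────
─────────────────────┨           ┃  .......^^.........
494.95               ┃           ┃  .......^^.........
   A       B       C ┃           ┃  ..................
---------------------┃           ┃  ...............@..
[494.95]       0     ┃           ┃  ..................
   47.29       0     ┃           ┃  ..................
       0       0     ┃           ┗━━━━━━━━━━━━━━━━━━━━
  345.68     208     ┃                                
       0       0     ┃                                
━━━━━━━━━━━━━━━━━━━━━┛                                
                                                      


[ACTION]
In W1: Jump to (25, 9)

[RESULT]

                                                      
                                 ┏━━━━━━━━━━━━━━━━━━━━
━━━━━━━━━━━━━━━━━━━━━┓           ┃ MapNavigator       
eadsheet             ┃           ┠────────────────────
─────────────────────┨           ┃............♣.......
494.95               ┃           ┃^...................
   A       B       C ┃           ┃^...................
---------------------┃           ┃^................@..
[494.95]       0     ┃           ┃....................
   47.29       0     ┃           ┃....................
       0       0     ┃           ┗━━━━━━━━━━━━━━━━━━━━
  345.68     208     ┃                                
       0       0     ┃                                
━━━━━━━━━━━━━━━━━━━━━┛                                
                                                      


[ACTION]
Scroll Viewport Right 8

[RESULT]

                                                      
                         ┏━━━━━━━━━━━━━━━━━━━━━━━━━━━━
━━━━━━━━━━━━━┓           ┃ MapNavigator               
             ┃           ┠────────────────────────────
─────────────┨           ┃............♣........♣      
             ┃           ┃^....................♣      
   B       C ┃           ┃^.....................      
-------------┃           ┃^................@....      
       0     ┃           ┃......................      
       0     ┃           ┃......................      
       0     ┃           ┗━━━━━━━━━━━━━━━━━━━━━━━━━━━━
     208     ┃                                        
       0     ┃                                        
━━━━━━━━━━━━━┛                                        
                                                      


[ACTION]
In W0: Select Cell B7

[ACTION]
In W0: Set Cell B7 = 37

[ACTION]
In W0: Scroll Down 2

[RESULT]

                                                      
                         ┏━━━━━━━━━━━━━━━━━━━━━━━━━━━━
━━━━━━━━━━━━━┓           ┃ MapNavigator               
             ┃           ┠────────────────────────────
─────────────┨           ┃............♣........♣      
             ┃           ┃^....................♣      
   B       C ┃           ┃^.....................      
-------------┃           ┃^................@....      
       0     ┃           ┃......................      
     208     ┃           ┃......................      
       0     ┃           ┗━━━━━━━━━━━━━━━━━━━━━━━━━━━━
       0     ┃                                        
    [37]  494┃                                        
━━━━━━━━━━━━━┛                                        
                                                      


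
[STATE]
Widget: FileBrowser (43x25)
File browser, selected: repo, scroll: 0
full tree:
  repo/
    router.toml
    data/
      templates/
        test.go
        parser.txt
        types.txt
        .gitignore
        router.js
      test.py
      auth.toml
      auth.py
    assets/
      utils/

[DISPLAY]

> [-] repo/                                
    router.toml                            
    [+] data/                              
    [+] assets/                            
                                           
                                           
                                           
                                           
                                           
                                           
                                           
                                           
                                           
                                           
                                           
                                           
                                           
                                           
                                           
                                           
                                           
                                           
                                           
                                           
                                           


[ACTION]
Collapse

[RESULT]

> [+] repo/                                
                                           
                                           
                                           
                                           
                                           
                                           
                                           
                                           
                                           
                                           
                                           
                                           
                                           
                                           
                                           
                                           
                                           
                                           
                                           
                                           
                                           
                                           
                                           
                                           


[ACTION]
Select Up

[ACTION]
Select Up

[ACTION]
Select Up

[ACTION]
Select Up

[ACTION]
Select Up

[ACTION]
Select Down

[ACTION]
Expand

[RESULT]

> [-] repo/                                
    router.toml                            
    [+] data/                              
    [+] assets/                            
                                           
                                           
                                           
                                           
                                           
                                           
                                           
                                           
                                           
                                           
                                           
                                           
                                           
                                           
                                           
                                           
                                           
                                           
                                           
                                           
                                           


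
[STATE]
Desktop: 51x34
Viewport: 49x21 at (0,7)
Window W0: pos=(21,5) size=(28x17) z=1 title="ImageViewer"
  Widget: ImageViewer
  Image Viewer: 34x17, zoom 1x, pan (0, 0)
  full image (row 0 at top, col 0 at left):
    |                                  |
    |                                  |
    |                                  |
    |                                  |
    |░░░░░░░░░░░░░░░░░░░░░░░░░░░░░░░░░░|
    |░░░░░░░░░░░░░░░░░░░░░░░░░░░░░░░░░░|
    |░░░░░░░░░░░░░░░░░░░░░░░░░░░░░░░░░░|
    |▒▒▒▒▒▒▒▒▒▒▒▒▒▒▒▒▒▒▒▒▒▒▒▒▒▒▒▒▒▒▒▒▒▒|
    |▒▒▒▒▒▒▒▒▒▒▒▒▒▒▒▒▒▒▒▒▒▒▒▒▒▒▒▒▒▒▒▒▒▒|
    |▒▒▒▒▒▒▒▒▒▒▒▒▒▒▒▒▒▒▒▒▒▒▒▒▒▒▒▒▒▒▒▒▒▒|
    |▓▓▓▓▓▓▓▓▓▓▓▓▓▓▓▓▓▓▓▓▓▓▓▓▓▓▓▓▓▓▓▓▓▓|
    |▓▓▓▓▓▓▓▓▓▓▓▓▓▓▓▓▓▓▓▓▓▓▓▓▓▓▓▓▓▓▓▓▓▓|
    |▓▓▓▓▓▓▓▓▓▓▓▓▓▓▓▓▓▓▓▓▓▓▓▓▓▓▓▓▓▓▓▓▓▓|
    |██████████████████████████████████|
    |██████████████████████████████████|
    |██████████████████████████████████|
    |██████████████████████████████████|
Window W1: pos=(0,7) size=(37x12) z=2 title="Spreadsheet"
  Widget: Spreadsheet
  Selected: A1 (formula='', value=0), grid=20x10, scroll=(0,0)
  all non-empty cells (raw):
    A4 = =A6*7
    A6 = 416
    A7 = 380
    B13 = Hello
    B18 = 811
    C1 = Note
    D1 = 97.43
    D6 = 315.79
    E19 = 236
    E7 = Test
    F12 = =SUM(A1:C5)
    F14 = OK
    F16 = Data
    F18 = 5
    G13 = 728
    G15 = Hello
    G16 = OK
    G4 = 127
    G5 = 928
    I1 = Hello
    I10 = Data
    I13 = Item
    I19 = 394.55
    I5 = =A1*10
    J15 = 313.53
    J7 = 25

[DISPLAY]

┏━━━━━━━━━━━━━━━━━━━━━━━━━━━━━━━━━━━┓───────────┨
┃ Spreadsheet                       ┃           ┃
┠───────────────────────────────────┨           ┃
┃A1:                                ┃           ┃
┃       A       B       C       D   ┃           ┃
┃-----------------------------------┃░░░░░░░░░░░┃
┃  1      [0]       0Note       97.4┃░░░░░░░░░░░┃
┃  2        0       0       0       ┃░░░░░░░░░░░┃
┃  3        0       0       0       ┃▒▒▒▒▒▒▒▒▒▒▒┃
┃  4     2912       0       0       ┃▒▒▒▒▒▒▒▒▒▒▒┃
┃  5        0       0       0       ┃▒▒▒▒▒▒▒▒▒▒▒┃
┗━━━━━━━━━━━━━━━━━━━━━━━━━━━━━━━━━━━┛▓▓▓▓▓▓▓▓▓▓▓┃
                     ┃▓▓▓▓▓▓▓▓▓▓▓▓▓▓▓▓▓▓▓▓▓▓▓▓▓▓┃
                     ┃▓▓▓▓▓▓▓▓▓▓▓▓▓▓▓▓▓▓▓▓▓▓▓▓▓▓┃
                     ┗━━━━━━━━━━━━━━━━━━━━━━━━━━┛
                                                 
                                                 
                                                 
                                                 
                                                 
                                                 


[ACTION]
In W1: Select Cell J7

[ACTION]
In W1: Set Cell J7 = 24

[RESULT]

┏━━━━━━━━━━━━━━━━━━━━━━━━━━━━━━━━━━━┓───────────┨
┃ Spreadsheet                       ┃           ┃
┠───────────────────────────────────┨           ┃
┃J7: 24                             ┃           ┃
┃       A       B       C       D   ┃           ┃
┃-----------------------------------┃░░░░░░░░░░░┃
┃  1        0       0Note       97.4┃░░░░░░░░░░░┃
┃  2        0       0       0       ┃░░░░░░░░░░░┃
┃  3        0       0       0       ┃▒▒▒▒▒▒▒▒▒▒▒┃
┃  4     2912       0       0       ┃▒▒▒▒▒▒▒▒▒▒▒┃
┃  5        0       0       0       ┃▒▒▒▒▒▒▒▒▒▒▒┃
┗━━━━━━━━━━━━━━━━━━━━━━━━━━━━━━━━━━━┛▓▓▓▓▓▓▓▓▓▓▓┃
                     ┃▓▓▓▓▓▓▓▓▓▓▓▓▓▓▓▓▓▓▓▓▓▓▓▓▓▓┃
                     ┃▓▓▓▓▓▓▓▓▓▓▓▓▓▓▓▓▓▓▓▓▓▓▓▓▓▓┃
                     ┗━━━━━━━━━━━━━━━━━━━━━━━━━━┛
                                                 
                                                 
                                                 
                                                 
                                                 
                                                 


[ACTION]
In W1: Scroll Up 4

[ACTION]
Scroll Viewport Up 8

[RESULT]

                                                 
                                                 
                                                 
                                                 
                                                 
                     ┏━━━━━━━━━━━━━━━━━━━━━━━━━━┓
                     ┃ ImageViewer              ┃
┏━━━━━━━━━━━━━━━━━━━━━━━━━━━━━━━━━━━┓───────────┨
┃ Spreadsheet                       ┃           ┃
┠───────────────────────────────────┨           ┃
┃J7: 24                             ┃           ┃
┃       A       B       C       D   ┃           ┃
┃-----------------------------------┃░░░░░░░░░░░┃
┃  1        0       0Note       97.4┃░░░░░░░░░░░┃
┃  2        0       0       0       ┃░░░░░░░░░░░┃
┃  3        0       0       0       ┃▒▒▒▒▒▒▒▒▒▒▒┃
┃  4     2912       0       0       ┃▒▒▒▒▒▒▒▒▒▒▒┃
┃  5        0       0       0       ┃▒▒▒▒▒▒▒▒▒▒▒┃
┗━━━━━━━━━━━━━━━━━━━━━━━━━━━━━━━━━━━┛▓▓▓▓▓▓▓▓▓▓▓┃
                     ┃▓▓▓▓▓▓▓▓▓▓▓▓▓▓▓▓▓▓▓▓▓▓▓▓▓▓┃
                     ┃▓▓▓▓▓▓▓▓▓▓▓▓▓▓▓▓▓▓▓▓▓▓▓▓▓▓┃


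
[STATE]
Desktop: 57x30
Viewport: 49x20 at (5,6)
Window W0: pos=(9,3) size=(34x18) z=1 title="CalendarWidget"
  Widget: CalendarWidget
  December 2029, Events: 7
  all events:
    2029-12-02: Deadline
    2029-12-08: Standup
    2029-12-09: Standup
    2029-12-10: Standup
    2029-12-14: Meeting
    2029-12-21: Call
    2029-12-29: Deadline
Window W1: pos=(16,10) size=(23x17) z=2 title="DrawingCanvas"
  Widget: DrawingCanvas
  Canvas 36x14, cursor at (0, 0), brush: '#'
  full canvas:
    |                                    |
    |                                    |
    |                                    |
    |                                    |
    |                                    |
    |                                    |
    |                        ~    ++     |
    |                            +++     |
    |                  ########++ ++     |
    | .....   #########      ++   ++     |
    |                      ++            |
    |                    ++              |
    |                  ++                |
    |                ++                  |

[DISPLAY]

    ┃         December 2029          ┃           
    ┃Mo Tu We Th Fr Sa Su            ┃           
    ┃                1  2*           ┃           
    ┃ 3  4  5  6  7  8*  9*          ┃           
    ┃10* 11┏━━━━━━━━━━━━━━━━━━━━━┓   ┃           
    ┃17 18 ┃ DrawingCanvas       ┃   ┃           
    ┃24 25 ┠─────────────────────┨   ┃           
    ┃31    ┃+                    ┃   ┃           
    ┃      ┃                     ┃   ┃           
    ┃      ┃                     ┃   ┃           
    ┃      ┃                     ┃   ┃           
    ┃      ┃                     ┃   ┃           
    ┃      ┃                     ┃   ┃           
    ┃      ┃                     ┃   ┃           
    ┗━━━━━━┃                     ┃━━━┛           
           ┃                  ###┃               
           ┃ .....   #########   ┃               
           ┃                     ┃               
           ┃                    +┃               
           ┃                  ++ ┃               


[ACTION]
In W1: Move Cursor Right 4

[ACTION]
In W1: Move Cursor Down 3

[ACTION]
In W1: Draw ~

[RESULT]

    ┃         December 2029          ┃           
    ┃Mo Tu We Th Fr Sa Su            ┃           
    ┃                1  2*           ┃           
    ┃ 3  4  5  6  7  8*  9*          ┃           
    ┃10* 11┏━━━━━━━━━━━━━━━━━━━━━┓   ┃           
    ┃17 18 ┃ DrawingCanvas       ┃   ┃           
    ┃24 25 ┠─────────────────────┨   ┃           
    ┃31    ┃                     ┃   ┃           
    ┃      ┃                     ┃   ┃           
    ┃      ┃                     ┃   ┃           
    ┃      ┃    ~                ┃   ┃           
    ┃      ┃                     ┃   ┃           
    ┃      ┃                     ┃   ┃           
    ┃      ┃                     ┃   ┃           
    ┗━━━━━━┃                     ┃━━━┛           
           ┃                  ###┃               
           ┃ .....   #########   ┃               
           ┃                     ┃               
           ┃                    +┃               
           ┃                  ++ ┃               


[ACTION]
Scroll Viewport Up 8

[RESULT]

                                                 
                                                 
                                                 
    ┏━━━━━━━━━━━━━━━━━━━━━━━━━━━━━━━━┓           
    ┃ CalendarWidget                 ┃           
    ┠────────────────────────────────┨           
    ┃         December 2029          ┃           
    ┃Mo Tu We Th Fr Sa Su            ┃           
    ┃                1  2*           ┃           
    ┃ 3  4  5  6  7  8*  9*          ┃           
    ┃10* 11┏━━━━━━━━━━━━━━━━━━━━━┓   ┃           
    ┃17 18 ┃ DrawingCanvas       ┃   ┃           
    ┃24 25 ┠─────────────────────┨   ┃           
    ┃31    ┃                     ┃   ┃           
    ┃      ┃                     ┃   ┃           
    ┃      ┃                     ┃   ┃           
    ┃      ┃    ~                ┃   ┃           
    ┃      ┃                     ┃   ┃           
    ┃      ┃                     ┃   ┃           
    ┃      ┃                     ┃   ┃           


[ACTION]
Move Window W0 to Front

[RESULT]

                                                 
                                                 
                                                 
    ┏━━━━━━━━━━━━━━━━━━━━━━━━━━━━━━━━┓           
    ┃ CalendarWidget                 ┃           
    ┠────────────────────────────────┨           
    ┃         December 2029          ┃           
    ┃Mo Tu We Th Fr Sa Su            ┃           
    ┃                1  2*           ┃           
    ┃ 3  4  5  6  7  8*  9*          ┃           
    ┃10* 11 12 13 14* 15 16          ┃           
    ┃17 18 19 20 21* 22 23           ┃           
    ┃24 25 26 27 28 29* 30           ┃           
    ┃31                              ┃           
    ┃                                ┃           
    ┃                                ┃           
    ┃                                ┃           
    ┃                                ┃           
    ┃                                ┃           
    ┃                                ┃           
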